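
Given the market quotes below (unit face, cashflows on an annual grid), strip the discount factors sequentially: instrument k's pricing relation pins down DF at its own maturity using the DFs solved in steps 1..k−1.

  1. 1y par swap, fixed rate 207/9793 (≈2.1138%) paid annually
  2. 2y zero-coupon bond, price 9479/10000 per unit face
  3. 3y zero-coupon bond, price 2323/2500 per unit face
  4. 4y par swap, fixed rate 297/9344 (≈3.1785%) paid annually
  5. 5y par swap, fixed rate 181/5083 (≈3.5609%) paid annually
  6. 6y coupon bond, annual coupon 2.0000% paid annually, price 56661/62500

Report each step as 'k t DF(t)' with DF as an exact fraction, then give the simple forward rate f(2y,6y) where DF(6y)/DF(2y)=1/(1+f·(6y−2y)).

1 1 9793/10000
2 2 9479/10000
3 3 2323/2500
4 4 2203/2500
5 5 8371/10000
6 6 7991/10000
f(2y,6y) = ((9479/10000)/(7991/10000) − 1)/(4) = 372/7991 ≈ 4.6552%

step 1 [1y] swap r/1=207/9793: DF=(1 − 207/9793·(0))/(1+207/9793) = 9793/10000 ≈ 0.979300
step 2 [2y] zero: DF = P = 9479/10000 ≈ 0.947900
step 3 [3y] zero: DF = P = 2323/2500 ≈ 0.929200
step 4 [4y] swap r/1=297/9344: DF=(1 − 297/9344·(0.979300+0.947900+0.929200))/(1+297/9344) = 2203/2500 ≈ 0.881200
step 5 [5y] swap r/1=181/5083: DF=(1 − 181/5083·(0.979300+0.947900+0.929200+0.881200))/(1+181/5083) = 8371/10000 ≈ 0.837100
step 6 [6y] bond c/1=1/50: DF=(56661/62500 − 1/50·(0.979300+0.947900+0.929200+0.881200+0.837100))/(1+1/50) = 7991/10000 ≈ 0.799100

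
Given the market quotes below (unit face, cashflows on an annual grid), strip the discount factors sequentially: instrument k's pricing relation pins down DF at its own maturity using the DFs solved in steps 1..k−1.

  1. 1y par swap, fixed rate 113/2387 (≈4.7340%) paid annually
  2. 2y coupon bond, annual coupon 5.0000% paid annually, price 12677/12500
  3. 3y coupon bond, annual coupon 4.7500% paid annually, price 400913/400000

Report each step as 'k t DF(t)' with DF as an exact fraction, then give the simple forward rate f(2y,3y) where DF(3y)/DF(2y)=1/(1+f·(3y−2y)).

step 1 [1y] swap r/1=113/2387: DF=(1 − 113/2387·(0))/(1+113/2387) = 2387/2500 ≈ 0.954800
step 2 [2y] bond c/1=1/20: DF=(12677/12500 − 1/20·(0.954800))/(1+1/20) = 2301/2500 ≈ 0.920400
step 3 [3y] bond c/1=19/400: DF=(400913/400000 − 19/400·(0.954800+0.920400))/(1+19/400) = 4359/5000 ≈ 0.871800

1 1 2387/2500
2 2 2301/2500
3 3 4359/5000
f(2y,3y) = ((2301/2500)/(4359/5000) − 1)/(1) = 81/1453 ≈ 5.5747%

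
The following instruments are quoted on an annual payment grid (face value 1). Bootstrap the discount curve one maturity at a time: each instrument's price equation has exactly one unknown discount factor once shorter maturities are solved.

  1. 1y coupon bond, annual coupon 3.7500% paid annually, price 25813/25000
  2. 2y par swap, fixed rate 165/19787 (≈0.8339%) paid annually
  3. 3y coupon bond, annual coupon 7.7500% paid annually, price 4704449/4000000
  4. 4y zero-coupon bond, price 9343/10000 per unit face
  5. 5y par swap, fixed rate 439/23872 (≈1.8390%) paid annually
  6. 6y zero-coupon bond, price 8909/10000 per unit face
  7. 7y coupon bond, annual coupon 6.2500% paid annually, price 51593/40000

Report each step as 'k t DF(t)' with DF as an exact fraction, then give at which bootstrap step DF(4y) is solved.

step 1 [1y] bond c/1=3/80: DF=(25813/25000 − 3/80·(0))/(1+3/80) = 622/625 ≈ 0.995200
step 2 [2y] swap r/1=165/19787: DF=(1 − 165/19787·(0.995200))/(1+165/19787) = 1967/2000 ≈ 0.983500
step 3 [3y] bond c/1=31/400: DF=(4704449/4000000 − 31/400·(0.995200+0.983500))/(1+31/400) = 2373/2500 ≈ 0.949200
step 4 [4y] zero: DF = P = 9343/10000 ≈ 0.934300
step 5 [5y] swap r/1=439/23872: DF=(1 − 439/23872·(0.995200+0.983500+0.949200+0.934300))/(1+439/23872) = 4561/5000 ≈ 0.912200
step 6 [6y] zero: DF = P = 8909/10000 ≈ 0.890900
step 7 [7y] bond c/1=1/16: DF=(51593/40000 − 1/16·(0.995200+0.983500+0.949200+0.934300+0.912200+0.890900))/(1+1/16) = 8807/10000 ≈ 0.880700

1 1 622/625
2 2 1967/2000
3 3 2373/2500
4 4 9343/10000
5 5 4561/5000
6 6 8909/10000
7 7 8807/10000
DF(4y) is solved at step 4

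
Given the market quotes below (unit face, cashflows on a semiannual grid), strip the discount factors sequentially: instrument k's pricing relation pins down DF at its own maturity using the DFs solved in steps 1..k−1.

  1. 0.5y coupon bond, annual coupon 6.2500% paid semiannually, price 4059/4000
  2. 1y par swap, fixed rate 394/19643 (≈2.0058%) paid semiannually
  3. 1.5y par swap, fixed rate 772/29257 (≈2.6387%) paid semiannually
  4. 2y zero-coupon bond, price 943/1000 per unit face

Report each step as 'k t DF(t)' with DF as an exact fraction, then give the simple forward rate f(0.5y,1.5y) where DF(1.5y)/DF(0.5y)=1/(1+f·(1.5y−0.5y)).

step 1 [0.5y] bond c/2=1/32: DF=(4059/4000 − 1/32·(0))/(1+1/32) = 123/125 ≈ 0.984000
step 2 [1y] swap r/2=197/19643: DF=(1 − 197/19643·(0.984000))/(1+197/19643) = 9803/10000 ≈ 0.980300
step 3 [1.5y] swap r/2=386/29257: DF=(1 − 386/29257·(0.984000+0.980300))/(1+386/29257) = 4807/5000 ≈ 0.961400
step 4 [2y] zero: DF = P = 943/1000 ≈ 0.943000

1 1/2 123/125
2 1 9803/10000
3 3/2 4807/5000
4 2 943/1000
f(0.5y,1.5y) = ((123/125)/(4807/5000) − 1)/(1) = 113/4807 ≈ 2.3507%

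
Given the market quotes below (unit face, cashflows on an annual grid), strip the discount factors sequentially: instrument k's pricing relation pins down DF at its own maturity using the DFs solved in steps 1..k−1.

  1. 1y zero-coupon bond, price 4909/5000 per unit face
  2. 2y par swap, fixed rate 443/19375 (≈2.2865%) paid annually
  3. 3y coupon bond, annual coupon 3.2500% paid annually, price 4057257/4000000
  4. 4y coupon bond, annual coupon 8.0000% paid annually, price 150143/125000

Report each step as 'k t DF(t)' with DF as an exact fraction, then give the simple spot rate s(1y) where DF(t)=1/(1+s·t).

step 1 [1y] zero: DF = P = 4909/5000 ≈ 0.981800
step 2 [2y] swap r/1=443/19375: DF=(1 − 443/19375·(0.981800))/(1+443/19375) = 9557/10000 ≈ 0.955700
step 3 [3y] bond c/1=13/400: DF=(4057257/4000000 − 13/400·(0.981800+0.955700))/(1+13/400) = 4607/5000 ≈ 0.921400
step 4 [4y] bond c/1=2/25: DF=(150143/125000 − 2/25·(0.981800+0.955700+0.921400))/(1+2/25) = 2251/2500 ≈ 0.900400

1 1 4909/5000
2 2 9557/10000
3 3 4607/5000
4 4 2251/2500
s(1y) = (1/(4909/5000) − 1)/(1) = 91/4909 ≈ 1.8537%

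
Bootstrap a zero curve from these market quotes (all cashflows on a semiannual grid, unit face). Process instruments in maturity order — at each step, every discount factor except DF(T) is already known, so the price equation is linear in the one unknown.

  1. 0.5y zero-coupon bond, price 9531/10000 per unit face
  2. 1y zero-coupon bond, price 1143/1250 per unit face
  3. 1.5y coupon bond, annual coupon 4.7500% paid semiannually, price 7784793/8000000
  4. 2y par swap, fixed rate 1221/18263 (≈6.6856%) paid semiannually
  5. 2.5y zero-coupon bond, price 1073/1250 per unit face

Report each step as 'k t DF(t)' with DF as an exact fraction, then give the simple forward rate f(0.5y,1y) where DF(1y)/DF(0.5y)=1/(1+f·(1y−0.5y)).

step 1 [0.5y] zero: DF = P = 9531/10000 ≈ 0.953100
step 2 [1y] zero: DF = P = 1143/1250 ≈ 0.914400
step 3 [1.5y] bond c/2=19/800: DF=(7784793/8000000 − 19/800·(0.953100+0.914400))/(1+19/800) = 567/625 ≈ 0.907200
step 4 [2y] swap r/2=1221/36526: DF=(1 − 1221/36526·(0.953100+0.914400+0.907200))/(1+1221/36526) = 8779/10000 ≈ 0.877900
step 5 [2.5y] zero: DF = P = 1073/1250 ≈ 0.858400

1 1/2 9531/10000
2 1 1143/1250
3 3/2 567/625
4 2 8779/10000
5 5/2 1073/1250
f(0.5y,1y) = ((9531/10000)/(1143/1250) − 1)/(1/2) = 43/508 ≈ 8.4646%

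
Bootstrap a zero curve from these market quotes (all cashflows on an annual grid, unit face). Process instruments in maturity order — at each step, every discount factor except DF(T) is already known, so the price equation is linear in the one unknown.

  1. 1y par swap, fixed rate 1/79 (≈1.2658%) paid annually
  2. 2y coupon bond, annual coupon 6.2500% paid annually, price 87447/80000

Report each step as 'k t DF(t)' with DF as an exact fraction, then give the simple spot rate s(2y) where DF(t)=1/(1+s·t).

1 1 79/80
2 2 9707/10000
s(2y) = (1/(9707/10000) − 1)/(2) = 293/19414 ≈ 1.5092%

step 1 [1y] swap r/1=1/79: DF=(1 − 1/79·(0))/(1+1/79) = 79/80 ≈ 0.987500
step 2 [2y] bond c/1=1/16: DF=(87447/80000 − 1/16·(0.987500))/(1+1/16) = 9707/10000 ≈ 0.970700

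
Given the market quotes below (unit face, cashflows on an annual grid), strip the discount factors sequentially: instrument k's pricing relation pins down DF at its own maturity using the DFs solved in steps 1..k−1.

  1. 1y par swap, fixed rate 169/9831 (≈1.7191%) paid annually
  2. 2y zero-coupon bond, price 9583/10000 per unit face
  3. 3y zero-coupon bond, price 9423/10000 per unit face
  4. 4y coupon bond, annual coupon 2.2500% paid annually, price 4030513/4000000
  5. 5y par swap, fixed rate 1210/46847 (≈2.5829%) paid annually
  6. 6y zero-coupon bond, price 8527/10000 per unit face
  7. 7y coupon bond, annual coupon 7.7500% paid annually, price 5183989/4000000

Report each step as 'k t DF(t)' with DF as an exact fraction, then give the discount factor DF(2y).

1 1 9831/10000
2 2 9583/10000
3 3 9423/10000
4 4 461/500
5 5 879/1000
6 6 8527/10000
7 7 1609/2000
DF(2y) = 9583/10000 ≈ 0.958300

step 1 [1y] swap r/1=169/9831: DF=(1 − 169/9831·(0))/(1+169/9831) = 9831/10000 ≈ 0.983100
step 2 [2y] zero: DF = P = 9583/10000 ≈ 0.958300
step 3 [3y] zero: DF = P = 9423/10000 ≈ 0.942300
step 4 [4y] bond c/1=9/400: DF=(4030513/4000000 − 9/400·(0.983100+0.958300+0.942300))/(1+9/400) = 461/500 ≈ 0.922000
step 5 [5y] swap r/1=1210/46847: DF=(1 − 1210/46847·(0.983100+0.958300+0.942300+0.922000))/(1+1210/46847) = 879/1000 ≈ 0.879000
step 6 [6y] zero: DF = P = 8527/10000 ≈ 0.852700
step 7 [7y] bond c/1=31/400: DF=(5183989/4000000 − 31/400·(0.983100+0.958300+0.942300+0.922000+0.879000+0.852700))/(1+31/400) = 1609/2000 ≈ 0.804500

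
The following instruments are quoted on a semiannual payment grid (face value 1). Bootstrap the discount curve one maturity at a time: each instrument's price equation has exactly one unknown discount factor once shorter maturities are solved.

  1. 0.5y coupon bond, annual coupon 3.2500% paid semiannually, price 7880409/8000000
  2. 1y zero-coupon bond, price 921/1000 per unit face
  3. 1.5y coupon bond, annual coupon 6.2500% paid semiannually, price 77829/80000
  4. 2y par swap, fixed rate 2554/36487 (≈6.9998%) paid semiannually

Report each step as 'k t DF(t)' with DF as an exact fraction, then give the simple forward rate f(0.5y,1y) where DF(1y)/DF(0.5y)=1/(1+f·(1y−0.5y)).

1 1/2 9693/10000
2 1 921/1000
3 3/2 8861/10000
4 2 8723/10000
f(0.5y,1y) = ((9693/10000)/(921/1000) − 1)/(1/2) = 161/1535 ≈ 10.4886%

step 1 [0.5y] bond c/2=13/800: DF=(7880409/8000000 − 13/800·(0))/(1+13/800) = 9693/10000 ≈ 0.969300
step 2 [1y] zero: DF = P = 921/1000 ≈ 0.921000
step 3 [1.5y] bond c/2=1/32: DF=(77829/80000 − 1/32·(0.969300+0.921000))/(1+1/32) = 8861/10000 ≈ 0.886100
step 4 [2y] swap r/2=1277/36487: DF=(1 − 1277/36487·(0.969300+0.921000+0.886100))/(1+1277/36487) = 8723/10000 ≈ 0.872300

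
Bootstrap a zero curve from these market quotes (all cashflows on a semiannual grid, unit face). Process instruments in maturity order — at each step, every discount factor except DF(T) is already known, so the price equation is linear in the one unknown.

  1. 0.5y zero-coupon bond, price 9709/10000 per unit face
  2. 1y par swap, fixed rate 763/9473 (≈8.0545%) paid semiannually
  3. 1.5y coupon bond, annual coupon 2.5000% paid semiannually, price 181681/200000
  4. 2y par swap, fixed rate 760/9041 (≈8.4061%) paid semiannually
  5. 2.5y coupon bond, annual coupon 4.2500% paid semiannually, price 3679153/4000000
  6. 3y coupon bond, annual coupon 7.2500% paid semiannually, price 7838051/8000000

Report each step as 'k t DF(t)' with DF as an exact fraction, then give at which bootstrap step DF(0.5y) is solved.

step 1 [0.5y] zero: DF = P = 9709/10000 ≈ 0.970900
step 2 [1y] swap r/2=763/18946: DF=(1 − 763/18946·(0.970900))/(1+763/18946) = 9237/10000 ≈ 0.923700
step 3 [1.5y] bond c/2=1/80: DF=(181681/200000 − 1/80·(0.970900+0.923700))/(1+1/80) = 4369/5000 ≈ 0.873800
step 4 [2y] swap r/2=380/9041: DF=(1 − 380/9041·(0.970900+0.923700+0.873800))/(1+380/9041) = 106/125 ≈ 0.848000
step 5 [2.5y] bond c/2=17/800: DF=(3679153/4000000 − 17/800·(0.970900+0.923700+0.873800+0.848000))/(1+17/800) = 4127/5000 ≈ 0.825400
step 6 [3y] bond c/2=29/800: DF=(7838051/8000000 − 29/800·(0.970900+0.923700+0.873800+0.848000+0.825400))/(1+29/800) = 7901/10000 ≈ 0.790100

1 1/2 9709/10000
2 1 9237/10000
3 3/2 4369/5000
4 2 106/125
5 5/2 4127/5000
6 3 7901/10000
DF(0.5y) is solved at step 1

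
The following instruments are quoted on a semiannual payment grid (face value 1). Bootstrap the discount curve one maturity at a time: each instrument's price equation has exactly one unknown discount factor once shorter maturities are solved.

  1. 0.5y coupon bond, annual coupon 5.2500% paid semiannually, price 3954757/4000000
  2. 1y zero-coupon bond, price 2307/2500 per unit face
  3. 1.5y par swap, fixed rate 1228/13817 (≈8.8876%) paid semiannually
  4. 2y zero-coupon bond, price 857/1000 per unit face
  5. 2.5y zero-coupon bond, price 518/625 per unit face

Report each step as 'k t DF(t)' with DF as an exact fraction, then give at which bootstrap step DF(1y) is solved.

step 1 [0.5y] bond c/2=21/800: DF=(3954757/4000000 − 21/800·(0))/(1+21/800) = 4817/5000 ≈ 0.963400
step 2 [1y] zero: DF = P = 2307/2500 ≈ 0.922800
step 3 [1.5y] swap r/2=614/13817: DF=(1 − 614/13817·(0.963400+0.922800))/(1+614/13817) = 2193/2500 ≈ 0.877200
step 4 [2y] zero: DF = P = 857/1000 ≈ 0.857000
step 5 [2.5y] zero: DF = P = 518/625 ≈ 0.828800

1 1/2 4817/5000
2 1 2307/2500
3 3/2 2193/2500
4 2 857/1000
5 5/2 518/625
DF(1y) is solved at step 2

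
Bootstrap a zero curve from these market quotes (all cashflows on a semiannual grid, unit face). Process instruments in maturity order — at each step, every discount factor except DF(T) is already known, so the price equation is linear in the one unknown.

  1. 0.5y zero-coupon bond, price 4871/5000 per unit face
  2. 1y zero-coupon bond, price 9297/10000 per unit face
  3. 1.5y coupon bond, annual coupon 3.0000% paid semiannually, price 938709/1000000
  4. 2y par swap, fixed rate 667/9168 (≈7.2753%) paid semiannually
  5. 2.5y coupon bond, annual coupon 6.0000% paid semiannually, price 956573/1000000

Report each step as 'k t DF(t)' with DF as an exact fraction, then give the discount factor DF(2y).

step 1 [0.5y] zero: DF = P = 4871/5000 ≈ 0.974200
step 2 [1y] zero: DF = P = 9297/10000 ≈ 0.929700
step 3 [1.5y] bond c/2=3/200: DF=(938709/1000000 − 3/200·(0.974200+0.929700))/(1+3/200) = 8967/10000 ≈ 0.896700
step 4 [2y] swap r/2=667/18336: DF=(1 − 667/18336·(0.974200+0.929700+0.896700))/(1+667/18336) = 4333/5000 ≈ 0.866600
step 5 [2.5y] bond c/2=3/100: DF=(956573/1000000 − 3/100·(0.974200+0.929700+0.896700+0.866600))/(1+3/100) = 8219/10000 ≈ 0.821900

1 1/2 4871/5000
2 1 9297/10000
3 3/2 8967/10000
4 2 4333/5000
5 5/2 8219/10000
DF(2y) = 4333/5000 ≈ 0.866600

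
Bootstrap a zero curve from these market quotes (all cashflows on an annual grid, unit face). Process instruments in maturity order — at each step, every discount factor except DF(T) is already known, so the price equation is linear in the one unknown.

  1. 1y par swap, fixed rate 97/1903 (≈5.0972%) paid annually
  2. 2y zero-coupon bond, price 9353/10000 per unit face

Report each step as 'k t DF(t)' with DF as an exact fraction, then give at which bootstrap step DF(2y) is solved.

1 1 1903/2000
2 2 9353/10000
DF(2y) is solved at step 2

step 1 [1y] swap r/1=97/1903: DF=(1 − 97/1903·(0))/(1+97/1903) = 1903/2000 ≈ 0.951500
step 2 [2y] zero: DF = P = 9353/10000 ≈ 0.935300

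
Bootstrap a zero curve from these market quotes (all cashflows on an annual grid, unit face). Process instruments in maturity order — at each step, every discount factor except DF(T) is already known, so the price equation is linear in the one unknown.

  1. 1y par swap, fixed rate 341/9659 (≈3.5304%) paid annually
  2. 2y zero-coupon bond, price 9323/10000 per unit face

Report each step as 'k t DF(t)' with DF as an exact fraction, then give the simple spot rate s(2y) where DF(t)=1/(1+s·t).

1 1 9659/10000
2 2 9323/10000
s(2y) = (1/(9323/10000) − 1)/(2) = 677/18646 ≈ 3.6308%

step 1 [1y] swap r/1=341/9659: DF=(1 − 341/9659·(0))/(1+341/9659) = 9659/10000 ≈ 0.965900
step 2 [2y] zero: DF = P = 9323/10000 ≈ 0.932300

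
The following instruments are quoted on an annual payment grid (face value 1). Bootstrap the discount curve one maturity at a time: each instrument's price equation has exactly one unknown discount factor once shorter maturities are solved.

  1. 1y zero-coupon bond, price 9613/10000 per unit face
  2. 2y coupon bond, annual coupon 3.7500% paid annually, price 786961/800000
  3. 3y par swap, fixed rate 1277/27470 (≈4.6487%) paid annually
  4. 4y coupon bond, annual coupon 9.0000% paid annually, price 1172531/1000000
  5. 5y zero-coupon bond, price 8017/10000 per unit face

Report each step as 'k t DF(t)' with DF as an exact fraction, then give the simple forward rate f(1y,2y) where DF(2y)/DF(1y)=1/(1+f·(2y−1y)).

1 1 9613/10000
2 2 4567/5000
3 3 8723/10000
4 4 8489/10000
5 5 8017/10000
f(1y,2y) = ((9613/10000)/(4567/5000) − 1)/(1) = 479/9134 ≈ 5.2441%

step 1 [1y] zero: DF = P = 9613/10000 ≈ 0.961300
step 2 [2y] bond c/1=3/80: DF=(786961/800000 − 3/80·(0.961300))/(1+3/80) = 4567/5000 ≈ 0.913400
step 3 [3y] swap r/1=1277/27470: DF=(1 − 1277/27470·(0.961300+0.913400))/(1+1277/27470) = 8723/10000 ≈ 0.872300
step 4 [4y] bond c/1=9/100: DF=(1172531/1000000 − 9/100·(0.961300+0.913400+0.872300))/(1+9/100) = 8489/10000 ≈ 0.848900
step 5 [5y] zero: DF = P = 8017/10000 ≈ 0.801700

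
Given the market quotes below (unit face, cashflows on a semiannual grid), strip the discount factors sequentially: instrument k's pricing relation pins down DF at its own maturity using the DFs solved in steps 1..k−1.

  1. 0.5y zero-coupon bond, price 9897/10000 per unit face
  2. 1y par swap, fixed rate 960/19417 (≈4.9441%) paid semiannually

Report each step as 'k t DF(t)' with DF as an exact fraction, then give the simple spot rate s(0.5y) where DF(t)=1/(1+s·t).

step 1 [0.5y] zero: DF = P = 9897/10000 ≈ 0.989700
step 2 [1y] swap r/2=480/19417: DF=(1 − 480/19417·(0.989700))/(1+480/19417) = 119/125 ≈ 0.952000

1 1/2 9897/10000
2 1 119/125
s(0.5y) = (1/(9897/10000) − 1)/(1/2) = 206/9897 ≈ 2.0814%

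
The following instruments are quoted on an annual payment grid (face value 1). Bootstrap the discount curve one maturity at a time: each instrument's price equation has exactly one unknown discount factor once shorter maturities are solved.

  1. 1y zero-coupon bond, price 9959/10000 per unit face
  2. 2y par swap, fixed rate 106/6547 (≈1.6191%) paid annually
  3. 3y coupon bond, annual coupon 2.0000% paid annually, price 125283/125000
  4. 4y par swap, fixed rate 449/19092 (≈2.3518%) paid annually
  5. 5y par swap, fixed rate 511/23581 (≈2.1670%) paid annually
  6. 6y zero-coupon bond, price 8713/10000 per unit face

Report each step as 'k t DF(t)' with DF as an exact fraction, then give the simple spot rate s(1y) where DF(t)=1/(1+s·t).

step 1 [1y] zero: DF = P = 9959/10000 ≈ 0.995900
step 2 [2y] swap r/1=106/6547: DF=(1 − 106/6547·(0.995900))/(1+106/6547) = 4841/5000 ≈ 0.968200
step 3 [3y] bond c/1=1/50: DF=(125283/125000 − 1/50·(0.995900+0.968200))/(1+1/50) = 9441/10000 ≈ 0.944100
step 4 [4y] swap r/1=449/19092: DF=(1 − 449/19092·(0.995900+0.968200+0.944100))/(1+449/19092) = 4551/5000 ≈ 0.910200
step 5 [5y] swap r/1=511/23581: DF=(1 − 511/23581·(0.995900+0.968200+0.944100+0.910200))/(1+511/23581) = 4489/5000 ≈ 0.897800
step 6 [6y] zero: DF = P = 8713/10000 ≈ 0.871300

1 1 9959/10000
2 2 4841/5000
3 3 9441/10000
4 4 4551/5000
5 5 4489/5000
6 6 8713/10000
s(1y) = (1/(9959/10000) − 1)/(1) = 41/9959 ≈ 0.4117%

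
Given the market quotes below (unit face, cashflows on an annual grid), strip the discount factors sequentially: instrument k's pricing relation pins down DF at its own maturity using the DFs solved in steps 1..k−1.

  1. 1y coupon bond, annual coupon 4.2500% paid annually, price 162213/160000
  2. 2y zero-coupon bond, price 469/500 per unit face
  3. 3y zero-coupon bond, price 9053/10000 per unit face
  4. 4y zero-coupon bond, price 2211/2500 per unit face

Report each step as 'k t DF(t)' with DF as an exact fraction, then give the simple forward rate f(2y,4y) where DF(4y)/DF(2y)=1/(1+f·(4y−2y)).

step 1 [1y] bond c/1=17/400: DF=(162213/160000 − 17/400·(0))/(1+17/400) = 389/400 ≈ 0.972500
step 2 [2y] zero: DF = P = 469/500 ≈ 0.938000
step 3 [3y] zero: DF = P = 9053/10000 ≈ 0.905300
step 4 [4y] zero: DF = P = 2211/2500 ≈ 0.884400

1 1 389/400
2 2 469/500
3 3 9053/10000
4 4 2211/2500
f(2y,4y) = ((469/500)/(2211/2500) − 1)/(2) = 1/33 ≈ 3.0303%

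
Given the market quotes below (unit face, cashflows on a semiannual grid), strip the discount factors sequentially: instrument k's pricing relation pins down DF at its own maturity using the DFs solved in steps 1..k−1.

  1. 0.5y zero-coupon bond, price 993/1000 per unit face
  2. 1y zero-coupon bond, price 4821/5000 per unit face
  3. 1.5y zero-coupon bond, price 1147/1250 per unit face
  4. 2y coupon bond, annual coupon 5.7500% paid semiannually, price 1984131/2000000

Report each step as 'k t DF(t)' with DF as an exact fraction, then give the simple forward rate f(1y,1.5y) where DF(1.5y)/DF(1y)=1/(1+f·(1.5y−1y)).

1 1/2 993/1000
2 1 4821/5000
3 3/2 1147/1250
4 2 221/250
f(1y,1.5y) = ((4821/5000)/(1147/1250) − 1)/(1/2) = 233/2294 ≈ 10.1569%

step 1 [0.5y] zero: DF = P = 993/1000 ≈ 0.993000
step 2 [1y] zero: DF = P = 4821/5000 ≈ 0.964200
step 3 [1.5y] zero: DF = P = 1147/1250 ≈ 0.917600
step 4 [2y] bond c/2=23/800: DF=(1984131/2000000 − 23/800·(0.993000+0.964200+0.917600))/(1+23/800) = 221/250 ≈ 0.884000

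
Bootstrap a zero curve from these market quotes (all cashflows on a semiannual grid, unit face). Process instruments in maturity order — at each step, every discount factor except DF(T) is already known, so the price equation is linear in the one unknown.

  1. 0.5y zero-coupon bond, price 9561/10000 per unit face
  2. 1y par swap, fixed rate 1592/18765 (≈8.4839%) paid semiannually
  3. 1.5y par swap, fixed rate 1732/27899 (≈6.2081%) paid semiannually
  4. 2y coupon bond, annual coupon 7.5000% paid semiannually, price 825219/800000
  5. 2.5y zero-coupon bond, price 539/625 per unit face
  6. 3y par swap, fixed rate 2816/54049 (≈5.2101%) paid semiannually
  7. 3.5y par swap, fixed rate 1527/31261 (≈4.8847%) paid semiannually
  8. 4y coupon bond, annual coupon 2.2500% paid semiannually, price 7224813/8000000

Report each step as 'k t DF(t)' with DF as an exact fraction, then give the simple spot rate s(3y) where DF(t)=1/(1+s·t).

step 1 [0.5y] zero: DF = P = 9561/10000 ≈ 0.956100
step 2 [1y] swap r/2=796/18765: DF=(1 − 796/18765·(0.956100))/(1+796/18765) = 2301/2500 ≈ 0.920400
step 3 [1.5y] swap r/2=866/27899: DF=(1 − 866/27899·(0.956100+0.920400))/(1+866/27899) = 4567/5000 ≈ 0.913400
step 4 [2y] bond c/2=3/80: DF=(825219/800000 − 3/80·(0.956100+0.920400+0.913400))/(1+3/80) = 4467/5000 ≈ 0.893400
step 5 [2.5y] zero: DF = P = 539/625 ≈ 0.862400
step 6 [3y] swap r/2=1408/54049: DF=(1 − 1408/54049·(0.956100+0.920400+0.913400+0.893400+0.862400))/(1+1408/54049) = 537/625 ≈ 0.859200
step 7 [3.5y] swap r/2=1527/62522: DF=(1 − 1527/62522·(0.956100+0.920400+0.913400+0.893400+0.862400+0.859200))/(1+1527/62522) = 8473/10000 ≈ 0.847300
step 8 [4y] bond c/2=9/800: DF=(7224813/8000000 − 9/800·(0.956100+0.920400+0.913400+0.893400+0.862400+0.859200+0.847300))/(1+9/800) = 1647/2000 ≈ 0.823500

1 1/2 9561/10000
2 1 2301/2500
3 3/2 4567/5000
4 2 4467/5000
5 5/2 539/625
6 3 537/625
7 7/2 8473/10000
8 4 1647/2000
s(3y) = (1/(537/625) − 1)/(3) = 88/1611 ≈ 5.4624%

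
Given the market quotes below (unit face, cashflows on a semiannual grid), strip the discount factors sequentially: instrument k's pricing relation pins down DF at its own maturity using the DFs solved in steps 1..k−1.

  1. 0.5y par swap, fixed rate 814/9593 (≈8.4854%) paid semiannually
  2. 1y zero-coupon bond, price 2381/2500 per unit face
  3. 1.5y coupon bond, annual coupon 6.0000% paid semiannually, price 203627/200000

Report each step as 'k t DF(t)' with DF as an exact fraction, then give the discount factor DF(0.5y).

step 1 [0.5y] swap r/2=407/9593: DF=(1 − 407/9593·(0))/(1+407/9593) = 9593/10000 ≈ 0.959300
step 2 [1y] zero: DF = P = 2381/2500 ≈ 0.952400
step 3 [1.5y] bond c/2=3/100: DF=(203627/200000 − 3/100·(0.959300+0.952400))/(1+3/100) = 583/625 ≈ 0.932800

1 1/2 9593/10000
2 1 2381/2500
3 3/2 583/625
DF(0.5y) = 9593/10000 ≈ 0.959300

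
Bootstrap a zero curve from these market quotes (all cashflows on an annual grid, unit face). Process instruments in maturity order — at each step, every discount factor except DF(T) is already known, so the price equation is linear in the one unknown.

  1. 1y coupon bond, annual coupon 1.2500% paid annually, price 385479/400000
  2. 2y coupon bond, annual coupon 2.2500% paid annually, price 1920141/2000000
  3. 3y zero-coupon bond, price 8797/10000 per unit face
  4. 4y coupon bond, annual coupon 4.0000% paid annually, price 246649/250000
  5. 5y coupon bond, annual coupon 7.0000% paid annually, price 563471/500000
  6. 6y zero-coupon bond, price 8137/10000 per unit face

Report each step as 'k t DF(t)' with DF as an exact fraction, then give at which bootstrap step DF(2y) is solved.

step 1 [1y] bond c/1=1/80: DF=(385479/400000 − 1/80·(0))/(1+1/80) = 4759/5000 ≈ 0.951800
step 2 [2y] bond c/1=9/400: DF=(1920141/2000000 − 9/400·(0.951800))/(1+9/400) = 459/500 ≈ 0.918000
step 3 [3y] zero: DF = P = 8797/10000 ≈ 0.879700
step 4 [4y] bond c/1=1/25: DF=(246649/250000 − 1/25·(0.951800+0.918000+0.879700))/(1+1/25) = 8429/10000 ≈ 0.842900
step 5 [5y] bond c/1=7/100: DF=(563471/500000 − 7/100·(0.951800+0.918000+0.879700+0.842900))/(1+7/100) = 4091/5000 ≈ 0.818200
step 6 [6y] zero: DF = P = 8137/10000 ≈ 0.813700

1 1 4759/5000
2 2 459/500
3 3 8797/10000
4 4 8429/10000
5 5 4091/5000
6 6 8137/10000
DF(2y) is solved at step 2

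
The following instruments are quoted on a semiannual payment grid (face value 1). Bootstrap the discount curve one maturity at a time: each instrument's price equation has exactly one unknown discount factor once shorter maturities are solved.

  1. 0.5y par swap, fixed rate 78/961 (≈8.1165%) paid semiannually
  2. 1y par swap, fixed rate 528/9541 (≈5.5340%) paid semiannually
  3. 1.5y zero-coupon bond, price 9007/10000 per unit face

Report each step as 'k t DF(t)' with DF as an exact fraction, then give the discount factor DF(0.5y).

step 1 [0.5y] swap r/2=39/961: DF=(1 − 39/961·(0))/(1+39/961) = 961/1000 ≈ 0.961000
step 2 [1y] swap r/2=264/9541: DF=(1 − 264/9541·(0.961000))/(1+264/9541) = 592/625 ≈ 0.947200
step 3 [1.5y] zero: DF = P = 9007/10000 ≈ 0.900700

1 1/2 961/1000
2 1 592/625
3 3/2 9007/10000
DF(0.5y) = 961/1000 ≈ 0.961000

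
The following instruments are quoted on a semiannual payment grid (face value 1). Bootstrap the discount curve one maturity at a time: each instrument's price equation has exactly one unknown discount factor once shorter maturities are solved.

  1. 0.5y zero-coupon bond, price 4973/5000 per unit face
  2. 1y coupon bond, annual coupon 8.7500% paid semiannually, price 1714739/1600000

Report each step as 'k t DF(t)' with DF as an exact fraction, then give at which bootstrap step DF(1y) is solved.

step 1 [0.5y] zero: DF = P = 4973/5000 ≈ 0.994600
step 2 [1y] bond c/2=7/160: DF=(1714739/1600000 − 7/160·(0.994600))/(1+7/160) = 9851/10000 ≈ 0.985100

1 1/2 4973/5000
2 1 9851/10000
DF(1y) is solved at step 2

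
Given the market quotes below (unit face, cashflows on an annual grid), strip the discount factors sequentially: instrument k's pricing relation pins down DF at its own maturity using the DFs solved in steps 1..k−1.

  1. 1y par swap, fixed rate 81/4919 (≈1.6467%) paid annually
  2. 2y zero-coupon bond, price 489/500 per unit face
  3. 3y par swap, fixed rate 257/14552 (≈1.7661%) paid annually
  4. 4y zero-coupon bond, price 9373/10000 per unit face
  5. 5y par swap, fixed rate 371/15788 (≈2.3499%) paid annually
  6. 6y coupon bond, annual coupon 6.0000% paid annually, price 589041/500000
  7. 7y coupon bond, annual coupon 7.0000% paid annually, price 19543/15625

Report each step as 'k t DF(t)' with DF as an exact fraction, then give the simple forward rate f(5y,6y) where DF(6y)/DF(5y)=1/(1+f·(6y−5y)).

1 1 4919/5000
2 2 489/500
3 3 4743/5000
4 4 9373/10000
5 5 8887/10000
6 6 8433/10000
7 7 8039/10000
f(5y,6y) = ((8887/10000)/(8433/10000) − 1)/(1) = 454/8433 ≈ 5.3836%

step 1 [1y] swap r/1=81/4919: DF=(1 − 81/4919·(0))/(1+81/4919) = 4919/5000 ≈ 0.983800
step 2 [2y] zero: DF = P = 489/500 ≈ 0.978000
step 3 [3y] swap r/1=257/14552: DF=(1 − 257/14552·(0.983800+0.978000))/(1+257/14552) = 4743/5000 ≈ 0.948600
step 4 [4y] zero: DF = P = 9373/10000 ≈ 0.937300
step 5 [5y] swap r/1=371/15788: DF=(1 − 371/15788·(0.983800+0.978000+0.948600+0.937300))/(1+371/15788) = 8887/10000 ≈ 0.888700
step 6 [6y] bond c/1=3/50: DF=(589041/500000 − 3/50·(0.983800+0.978000+0.948600+0.937300+0.888700))/(1+3/50) = 8433/10000 ≈ 0.843300
step 7 [7y] bond c/1=7/100: DF=(19543/15625 − 7/100·(0.983800+0.978000+0.948600+0.937300+0.888700+0.843300))/(1+7/100) = 8039/10000 ≈ 0.803900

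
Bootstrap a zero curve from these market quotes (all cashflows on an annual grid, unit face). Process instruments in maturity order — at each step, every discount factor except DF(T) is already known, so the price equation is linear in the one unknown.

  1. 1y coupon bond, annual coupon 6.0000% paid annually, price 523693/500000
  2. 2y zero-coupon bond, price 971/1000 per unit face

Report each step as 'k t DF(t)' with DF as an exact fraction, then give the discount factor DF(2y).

1 1 9881/10000
2 2 971/1000
DF(2y) = 971/1000 ≈ 0.971000

step 1 [1y] bond c/1=3/50: DF=(523693/500000 − 3/50·(0))/(1+3/50) = 9881/10000 ≈ 0.988100
step 2 [2y] zero: DF = P = 971/1000 ≈ 0.971000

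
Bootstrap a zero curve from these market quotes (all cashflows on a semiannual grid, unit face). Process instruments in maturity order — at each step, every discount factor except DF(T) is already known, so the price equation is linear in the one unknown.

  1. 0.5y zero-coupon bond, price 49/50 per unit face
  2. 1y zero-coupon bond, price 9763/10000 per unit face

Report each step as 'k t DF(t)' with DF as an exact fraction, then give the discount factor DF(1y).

step 1 [0.5y] zero: DF = P = 49/50 ≈ 0.980000
step 2 [1y] zero: DF = P = 9763/10000 ≈ 0.976300

1 1/2 49/50
2 1 9763/10000
DF(1y) = 9763/10000 ≈ 0.976300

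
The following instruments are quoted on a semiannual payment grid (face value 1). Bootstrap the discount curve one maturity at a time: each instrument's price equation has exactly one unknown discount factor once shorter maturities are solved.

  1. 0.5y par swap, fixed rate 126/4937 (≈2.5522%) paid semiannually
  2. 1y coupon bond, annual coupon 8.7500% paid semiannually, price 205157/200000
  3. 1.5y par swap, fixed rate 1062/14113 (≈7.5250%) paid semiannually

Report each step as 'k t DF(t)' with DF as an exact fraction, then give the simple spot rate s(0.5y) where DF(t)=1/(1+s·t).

1 1/2 4937/5000
2 1 4707/5000
3 3/2 4469/5000
s(0.5y) = (1/(4937/5000) − 1)/(1/2) = 126/4937 ≈ 2.5522%

step 1 [0.5y] swap r/2=63/4937: DF=(1 − 63/4937·(0))/(1+63/4937) = 4937/5000 ≈ 0.987400
step 2 [1y] bond c/2=7/160: DF=(205157/200000 − 7/160·(0.987400))/(1+7/160) = 4707/5000 ≈ 0.941400
step 3 [1.5y] swap r/2=531/14113: DF=(1 − 531/14113·(0.987400+0.941400))/(1+531/14113) = 4469/5000 ≈ 0.893800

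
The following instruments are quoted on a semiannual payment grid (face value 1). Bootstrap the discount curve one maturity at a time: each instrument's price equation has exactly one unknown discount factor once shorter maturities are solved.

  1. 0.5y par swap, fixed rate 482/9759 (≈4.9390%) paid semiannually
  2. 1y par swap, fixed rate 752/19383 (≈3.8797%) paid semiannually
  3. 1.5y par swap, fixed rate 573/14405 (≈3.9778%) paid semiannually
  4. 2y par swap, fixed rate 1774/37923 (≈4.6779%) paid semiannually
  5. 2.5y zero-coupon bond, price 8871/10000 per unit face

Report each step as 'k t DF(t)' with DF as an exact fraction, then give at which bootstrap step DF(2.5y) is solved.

step 1 [0.5y] swap r/2=241/9759: DF=(1 − 241/9759·(0))/(1+241/9759) = 9759/10000 ≈ 0.975900
step 2 [1y] swap r/2=376/19383: DF=(1 − 376/19383·(0.975900))/(1+376/19383) = 1203/1250 ≈ 0.962400
step 3 [1.5y] swap r/2=573/28810: DF=(1 − 573/28810·(0.975900+0.962400))/(1+573/28810) = 9427/10000 ≈ 0.942700
step 4 [2y] swap r/2=887/37923: DF=(1 − 887/37923·(0.975900+0.962400+0.942700))/(1+887/37923) = 9113/10000 ≈ 0.911300
step 5 [2.5y] zero: DF = P = 8871/10000 ≈ 0.887100

1 1/2 9759/10000
2 1 1203/1250
3 3/2 9427/10000
4 2 9113/10000
5 5/2 8871/10000
DF(2.5y) is solved at step 5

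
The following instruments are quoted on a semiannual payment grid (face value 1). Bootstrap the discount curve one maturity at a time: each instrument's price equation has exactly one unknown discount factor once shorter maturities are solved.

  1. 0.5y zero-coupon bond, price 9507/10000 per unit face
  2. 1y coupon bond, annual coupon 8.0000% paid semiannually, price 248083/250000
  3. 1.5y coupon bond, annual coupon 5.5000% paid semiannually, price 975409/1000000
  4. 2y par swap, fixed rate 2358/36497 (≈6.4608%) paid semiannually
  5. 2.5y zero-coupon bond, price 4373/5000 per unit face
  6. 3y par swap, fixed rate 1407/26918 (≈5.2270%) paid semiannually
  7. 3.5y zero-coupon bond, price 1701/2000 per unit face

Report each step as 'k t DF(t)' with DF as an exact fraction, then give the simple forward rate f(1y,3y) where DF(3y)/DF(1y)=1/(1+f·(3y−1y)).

step 1 [0.5y] zero: DF = P = 9507/10000 ≈ 0.950700
step 2 [1y] bond c/2=1/25: DF=(248083/250000 − 1/25·(0.950700))/(1+1/25) = 1147/1250 ≈ 0.917600
step 3 [1.5y] bond c/2=11/400: DF=(975409/1000000 − 11/400·(0.950700+0.917600))/(1+11/400) = 8993/10000 ≈ 0.899300
step 4 [2y] swap r/2=1179/36497: DF=(1 − 1179/36497·(0.950700+0.917600+0.899300))/(1+1179/36497) = 8821/10000 ≈ 0.882100
step 5 [2.5y] zero: DF = P = 4373/5000 ≈ 0.874600
step 6 [3y] swap r/2=1407/53836: DF=(1 − 1407/53836·(0.950700+0.917600+0.899300+0.882100+0.874600))/(1+1407/53836) = 8593/10000 ≈ 0.859300
step 7 [3.5y] zero: DF = P = 1701/2000 ≈ 0.850500

1 1/2 9507/10000
2 1 1147/1250
3 3/2 8993/10000
4 2 8821/10000
5 5/2 4373/5000
6 3 8593/10000
7 7/2 1701/2000
f(1y,3y) = ((1147/1250)/(8593/10000) − 1)/(2) = 583/17186 ≈ 3.3923%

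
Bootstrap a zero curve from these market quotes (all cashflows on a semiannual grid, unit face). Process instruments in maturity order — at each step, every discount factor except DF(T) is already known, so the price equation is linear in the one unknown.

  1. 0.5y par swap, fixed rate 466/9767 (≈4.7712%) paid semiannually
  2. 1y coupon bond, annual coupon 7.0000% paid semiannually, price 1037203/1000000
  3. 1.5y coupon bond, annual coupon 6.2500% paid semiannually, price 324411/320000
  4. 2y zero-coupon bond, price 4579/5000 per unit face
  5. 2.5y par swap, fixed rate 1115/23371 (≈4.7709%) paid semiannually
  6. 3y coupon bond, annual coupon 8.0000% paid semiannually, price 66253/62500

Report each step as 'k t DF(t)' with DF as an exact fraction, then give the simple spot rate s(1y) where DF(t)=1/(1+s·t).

1 1/2 9767/10000
2 1 9691/10000
3 3/2 9241/10000
4 2 4579/5000
5 5/2 1777/2000
6 3 1679/2000
s(1y) = (1/(9691/10000) − 1)/(1) = 309/9691 ≈ 3.1885%

step 1 [0.5y] swap r/2=233/9767: DF=(1 − 233/9767·(0))/(1+233/9767) = 9767/10000 ≈ 0.976700
step 2 [1y] bond c/2=7/200: DF=(1037203/1000000 − 7/200·(0.976700))/(1+7/200) = 9691/10000 ≈ 0.969100
step 3 [1.5y] bond c/2=1/32: DF=(324411/320000 − 1/32·(0.976700+0.969100))/(1+1/32) = 9241/10000 ≈ 0.924100
step 4 [2y] zero: DF = P = 4579/5000 ≈ 0.915800
step 5 [2.5y] swap r/2=1115/46742: DF=(1 − 1115/46742·(0.976700+0.969100+0.924100+0.915800))/(1+1115/46742) = 1777/2000 ≈ 0.888500
step 6 [3y] bond c/2=1/25: DF=(66253/62500 − 1/25·(0.976700+0.969100+0.924100+0.915800+0.888500))/(1+1/25) = 1679/2000 ≈ 0.839500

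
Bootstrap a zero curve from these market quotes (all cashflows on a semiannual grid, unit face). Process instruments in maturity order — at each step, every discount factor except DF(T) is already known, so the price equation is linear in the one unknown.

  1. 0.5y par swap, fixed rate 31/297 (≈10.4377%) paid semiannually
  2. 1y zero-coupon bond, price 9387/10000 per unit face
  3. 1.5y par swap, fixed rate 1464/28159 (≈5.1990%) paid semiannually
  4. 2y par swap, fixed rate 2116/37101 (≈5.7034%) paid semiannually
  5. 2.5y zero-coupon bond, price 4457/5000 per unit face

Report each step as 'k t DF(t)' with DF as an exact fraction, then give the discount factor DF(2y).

step 1 [0.5y] swap r/2=31/594: DF=(1 − 31/594·(0))/(1+31/594) = 594/625 ≈ 0.950400
step 2 [1y] zero: DF = P = 9387/10000 ≈ 0.938700
step 3 [1.5y] swap r/2=732/28159: DF=(1 − 732/28159·(0.950400+0.938700))/(1+732/28159) = 2317/2500 ≈ 0.926800
step 4 [2y] swap r/2=1058/37101: DF=(1 − 1058/37101·(0.950400+0.938700+0.926800))/(1+1058/37101) = 4471/5000 ≈ 0.894200
step 5 [2.5y] zero: DF = P = 4457/5000 ≈ 0.891400

1 1/2 594/625
2 1 9387/10000
3 3/2 2317/2500
4 2 4471/5000
5 5/2 4457/5000
DF(2y) = 4471/5000 ≈ 0.894200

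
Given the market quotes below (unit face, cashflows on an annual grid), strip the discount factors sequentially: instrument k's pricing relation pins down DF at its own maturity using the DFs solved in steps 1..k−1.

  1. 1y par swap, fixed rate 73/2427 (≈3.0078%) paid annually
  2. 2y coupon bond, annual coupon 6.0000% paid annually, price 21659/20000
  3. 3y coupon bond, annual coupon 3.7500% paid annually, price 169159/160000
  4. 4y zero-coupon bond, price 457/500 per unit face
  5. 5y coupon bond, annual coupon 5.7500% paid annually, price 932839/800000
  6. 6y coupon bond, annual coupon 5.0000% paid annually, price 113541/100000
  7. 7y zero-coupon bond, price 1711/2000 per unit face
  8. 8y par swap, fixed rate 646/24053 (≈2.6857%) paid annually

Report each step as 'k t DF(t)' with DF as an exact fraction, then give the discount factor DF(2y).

step 1 [1y] swap r/1=73/2427: DF=(1 − 73/2427·(0))/(1+73/2427) = 2427/2500 ≈ 0.970800
step 2 [2y] bond c/1=3/50: DF=(21659/20000 − 3/50·(0.970800))/(1+3/50) = 9667/10000 ≈ 0.966700
step 3 [3y] bond c/1=3/80: DF=(169159/160000 − 3/80·(0.970800+0.966700))/(1+3/80) = 949/1000 ≈ 0.949000
step 4 [4y] zero: DF = P = 457/500 ≈ 0.914000
step 5 [5y] bond c/1=23/400: DF=(932839/800000 − 23/400·(0.970800+0.966700+0.949000+0.914000))/(1+23/400) = 112/125 ≈ 0.896000
step 6 [6y] bond c/1=1/20: DF=(113541/100000 − 1/20·(0.970800+0.966700+0.949000+0.914000+0.896000))/(1+1/20) = 8577/10000 ≈ 0.857700
step 7 [7y] zero: DF = P = 1711/2000 ≈ 0.855500
step 8 [8y] swap r/1=646/24053: DF=(1 − 646/24053·(0.970800+0.966700+0.949000+0.914000+0.896000+0.857700+0.855500))/(1+646/24053) = 4031/5000 ≈ 0.806200

1 1 2427/2500
2 2 9667/10000
3 3 949/1000
4 4 457/500
5 5 112/125
6 6 8577/10000
7 7 1711/2000
8 8 4031/5000
DF(2y) = 9667/10000 ≈ 0.966700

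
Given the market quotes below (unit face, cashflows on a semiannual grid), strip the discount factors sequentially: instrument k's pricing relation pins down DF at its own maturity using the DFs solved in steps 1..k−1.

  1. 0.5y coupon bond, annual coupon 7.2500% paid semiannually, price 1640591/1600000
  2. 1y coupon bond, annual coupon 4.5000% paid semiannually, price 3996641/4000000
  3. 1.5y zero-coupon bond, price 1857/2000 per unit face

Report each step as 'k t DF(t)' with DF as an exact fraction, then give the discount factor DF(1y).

1 1/2 1979/2000
2 1 4777/5000
3 3/2 1857/2000
DF(1y) = 4777/5000 ≈ 0.955400

step 1 [0.5y] bond c/2=29/800: DF=(1640591/1600000 − 29/800·(0))/(1+29/800) = 1979/2000 ≈ 0.989500
step 2 [1y] bond c/2=9/400: DF=(3996641/4000000 − 9/400·(0.989500))/(1+9/400) = 4777/5000 ≈ 0.955400
step 3 [1.5y] zero: DF = P = 1857/2000 ≈ 0.928500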